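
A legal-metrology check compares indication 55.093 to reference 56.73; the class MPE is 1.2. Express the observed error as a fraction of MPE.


e = indication - reference = 55.093 - 56.73 = -1.6370
|e| = 1.6370
ratio = |e| / MPE = 1.6370 / 1.2
ratio = 1.3642

1.3642


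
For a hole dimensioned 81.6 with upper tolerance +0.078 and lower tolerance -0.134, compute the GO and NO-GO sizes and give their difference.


GO = nominal - lower_tol (smallest hole = maximum material condition)
GO = 81.6 - 0.134 = 81.466
NO-GO = nominal + upper_tol (largest hole = least material condition)
NO-GO = 81.6 + 0.078 = 81.678
spread = NO-GO - GO = 81.678 - 81.466 = 0.2120

0.2120


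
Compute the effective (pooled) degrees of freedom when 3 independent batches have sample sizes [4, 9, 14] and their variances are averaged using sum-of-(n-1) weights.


nu = sum_i (n_i - 1)
nu = ((4 - 1) + (9 - 1) + (14 - 1))
nu = 3 + 8 + 13
nu = 24

24


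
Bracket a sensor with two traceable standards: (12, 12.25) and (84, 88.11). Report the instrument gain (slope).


slope = (y2 - y1) / (x2 - x1)
= (88.11 - 12.25) / (84 - 12)
= 75.8600 / 72
= 1.0536

1.0536


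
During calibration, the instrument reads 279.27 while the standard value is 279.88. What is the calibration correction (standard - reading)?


Correction = standard - reading
= 279.88 - 279.27
= 0.6100

0.6100


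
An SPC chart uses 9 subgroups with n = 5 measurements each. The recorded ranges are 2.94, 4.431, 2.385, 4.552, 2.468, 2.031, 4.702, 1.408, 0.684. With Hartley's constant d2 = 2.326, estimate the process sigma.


R_bar = (2.94 + 4.431 + 2.385 + 4.552 + 2.468 + 2.031 + 4.702 + 1.408 + 0.684) / 9
R_bar = 25.601 / 9 = 2.8445556
sigma_hat = R_bar / d2 = 2.8445556 / 2.326 = 1.2229

1.2229


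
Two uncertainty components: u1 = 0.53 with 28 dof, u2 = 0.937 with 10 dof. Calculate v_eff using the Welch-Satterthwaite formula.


uc = sqrt(u1^2 + u2^2) = sqrt(0.53^2 + 0.937^2) = 1.0765078
v_eff = uc^4 / (u1^4/v1 + u2^4/v2)
= 1.0765078^4 / (0.53^4/28 + 0.937^4/10)
= 1.3429775 / 0.079900985
v_eff = 16.8080

16.8080


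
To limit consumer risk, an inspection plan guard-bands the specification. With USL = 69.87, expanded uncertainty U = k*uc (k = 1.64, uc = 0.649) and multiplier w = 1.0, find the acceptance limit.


U = k * uc = 1.64 * 0.649 = 1.06436
guard band g = w * U = 1.0 * 1.06436 = 1.06436
AL = USL - g = 69.87 - 1.06436
AL = 68.8056

68.8056


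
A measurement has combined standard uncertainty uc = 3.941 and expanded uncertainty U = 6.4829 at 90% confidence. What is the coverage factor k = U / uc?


k = U / uc
k = 6.4829 / 3.941
k = 1.645

1.645


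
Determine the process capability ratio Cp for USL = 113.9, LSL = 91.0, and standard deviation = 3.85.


Cp = (USL - LSL) / (6 * sigma)
= (113.9 - 91.0) / (6 * 3.85)
= 22.9000 / 23.1000
= 0.9913

0.9913


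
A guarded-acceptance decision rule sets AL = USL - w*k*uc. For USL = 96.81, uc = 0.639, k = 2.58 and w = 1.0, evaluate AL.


U = k * uc = 2.58 * 0.639 = 1.64862
guard band g = w * U = 1.0 * 1.64862 = 1.64862
AL = USL - g = 96.81 - 1.64862
AL = 95.1614

95.1614


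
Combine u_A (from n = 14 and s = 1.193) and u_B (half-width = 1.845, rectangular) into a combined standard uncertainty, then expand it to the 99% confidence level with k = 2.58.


u_A = s / sqrt(n) = 1.193 / sqrt(14) = 0.31884266
u_B = half_width / sqrt(3) = 1.845 / sqrt(3) = 1.0652112
uc = sqrt(u_A^2 + u_B^2) = sqrt(0.31884266^2 + 1.0652112^2) = 1.1119063
U = k * uc = 2.58 * 1.1119063
U = 2.8687

2.8687


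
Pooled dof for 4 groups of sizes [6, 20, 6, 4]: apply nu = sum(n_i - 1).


nu = sum_i (n_i - 1)
nu = ((6 - 1) + (20 - 1) + (6 - 1) + (4 - 1))
nu = 5 + 19 + 5 + 3
nu = 32

32


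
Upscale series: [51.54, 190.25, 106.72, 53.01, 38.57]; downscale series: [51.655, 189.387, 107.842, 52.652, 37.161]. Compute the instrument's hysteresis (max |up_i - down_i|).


|51.54 - 51.655| = 0.1150
|190.25 - 189.387| = 0.8630
|106.72 - 107.842| = 1.1220
|53.01 - 52.652| = 0.3580
|38.57 - 37.161| = 1.4090
hysteresis = max(diffs) = 1.4090

1.4090


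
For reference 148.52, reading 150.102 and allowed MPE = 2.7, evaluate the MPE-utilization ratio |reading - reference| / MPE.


e = indication - reference = 150.102 - 148.52 = 1.5820
|e| = 1.5820
ratio = |e| / MPE = 1.5820 / 2.7
ratio = 0.5859

0.5859


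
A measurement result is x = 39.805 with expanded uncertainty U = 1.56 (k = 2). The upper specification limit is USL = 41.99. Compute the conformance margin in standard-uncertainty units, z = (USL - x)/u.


u = U / k = 1.56 / 2 = 0.78
margin = |USL - x| = |41.99 - 39.805| = 2.185
z = margin / u = 2.185 / 0.78
z = 2.8013

2.8013


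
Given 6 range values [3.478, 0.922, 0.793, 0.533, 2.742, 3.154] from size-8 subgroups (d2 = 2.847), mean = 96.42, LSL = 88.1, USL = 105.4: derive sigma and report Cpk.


R_bar = (3.478 + 0.922 + 0.793 + 0.533 + 2.742 + 3.154) / 6 = 1.937
sigma = R_bar / d2 = 1.937 / 2.847 = 0.6803653
Cp = (USL - LSL)/(6*sigma) = (105.4 - 88.1)/(6*0.6803653) = 4.2379
Cpu = (105.4 - 96.42)/(3*0.6803653) = 4.3996
Cpl = (96.42 - 88.1)/(3*0.6803653) = 4.0762
Cpk = min(Cpu, Cpl) = 4.0762

4.0762


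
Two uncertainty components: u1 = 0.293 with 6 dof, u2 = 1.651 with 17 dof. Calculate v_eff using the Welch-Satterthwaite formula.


uc = sqrt(u1^2 + u2^2) = sqrt(0.293^2 + 1.651^2) = 1.6767975
v_eff = uc^4 / (u1^4/v1 + u2^4/v2)
= 1.6767975^4 / (0.293^4/6 + 1.651^4/17)
= 7.9053749 / 0.43828664
v_eff = 18.0370

18.0370


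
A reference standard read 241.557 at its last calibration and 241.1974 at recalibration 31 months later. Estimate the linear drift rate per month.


rate = (v2 - v1) / months
= (241.1974 - 241.557) / 31
= -0.3596 / 31
= -0.0116

-0.0116


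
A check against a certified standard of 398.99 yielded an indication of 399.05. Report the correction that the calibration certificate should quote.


Correction = standard - reading
= 398.99 - 399.05
= -0.0600

-0.0600


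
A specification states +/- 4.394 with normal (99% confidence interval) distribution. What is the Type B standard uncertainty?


u_B = half_width / 2.576
u_B = 4.394 / 2.576
u_B = 1.7057

1.7057


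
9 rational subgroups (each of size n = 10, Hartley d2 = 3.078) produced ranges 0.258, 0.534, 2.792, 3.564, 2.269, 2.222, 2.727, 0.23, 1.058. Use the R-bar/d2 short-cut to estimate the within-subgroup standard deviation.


R_bar = (0.258 + 0.534 + 2.792 + 3.564 + 2.269 + 2.222 + 2.727 + 0.23 + 1.058) / 9
R_bar = 15.654 / 9 = 1.7393333
sigma_hat = R_bar / d2 = 1.7393333 / 3.078 = 0.5651

0.5651


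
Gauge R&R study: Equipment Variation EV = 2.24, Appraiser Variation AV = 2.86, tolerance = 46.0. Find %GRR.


GRR = sqrt(EV^2 + AV^2) = sqrt(2.24^2 + 2.86^2) = 3.6327951
%GRR = GRR / tol * 100 = 3.6327951 / 46.0 * 100
%GRR = 7.8974

7.8974


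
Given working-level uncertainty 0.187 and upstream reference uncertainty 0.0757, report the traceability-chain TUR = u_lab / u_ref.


TUR = u_lab / u_ref
= 0.187 / 0.0757
= 2.4703

2.4703


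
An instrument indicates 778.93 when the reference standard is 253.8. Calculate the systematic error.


Systematic error = measured - true
= 778.93 - 253.8
= 525.1300

525.1300


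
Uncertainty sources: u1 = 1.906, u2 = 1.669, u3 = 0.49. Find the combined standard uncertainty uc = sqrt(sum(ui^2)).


uc = sqrt(1.906^2 + 1.669^2 + 0.49^2)
uc = sqrt(6.658497)
uc = 2.5804

2.5804


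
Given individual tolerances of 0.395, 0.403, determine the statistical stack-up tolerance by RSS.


RSS = sqrt(0.395^2 + 0.403^2)
= sqrt(0.318434)
= 0.5643

0.5643


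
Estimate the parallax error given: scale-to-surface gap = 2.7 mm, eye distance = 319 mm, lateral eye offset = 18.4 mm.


error = h * offset / d
= 2.7 * 18.4 / 319
= 0.1557

0.1557


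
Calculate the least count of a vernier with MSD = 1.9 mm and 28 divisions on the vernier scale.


LC = MSD / n_div
= 1.9 / 28
= 0.0679

0.0679


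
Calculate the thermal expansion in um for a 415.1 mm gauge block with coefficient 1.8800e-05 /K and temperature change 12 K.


dL = L * alpha * dT
= 415.1 * 1.8800e-05 * 12
= 0.0936466 mm
dL_um = 0.0936466 * 1000 = 93.6466 um

93.6466


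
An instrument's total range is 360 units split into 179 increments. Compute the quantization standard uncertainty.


resolution = range / divisions
resolution = 360 / 179 = 2.0111732
u_res = resolution / (2*sqrt(3))
u_res = 2.0111732 / 3.4641016
u_res = 0.5806

0.5806


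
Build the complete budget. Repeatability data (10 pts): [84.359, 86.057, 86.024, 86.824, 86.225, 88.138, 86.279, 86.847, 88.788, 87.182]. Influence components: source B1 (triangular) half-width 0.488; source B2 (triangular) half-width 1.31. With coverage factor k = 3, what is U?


mean = (84.359 + 86.057 + 86.024 + 86.824 + 86.225 + 88.138 + 86.279 + 86.847 + 88.788 + 87.182) / 10 = 86.6723
s = sqrt(sum((x - mean)^2)/(n-1)) = 1.2221473
u_A = s / sqrt(n) = 1.2221473 / sqrt(10) = 0.38647691
u_B1 = 0.488 / sqrt(6) = 0.19922517
u_B2 = 1.31 / sqrt(6) = 0.53480526
uc = sqrt(0.38647691^2 + 0.19922517^2 + 0.53480526^2) = 0.68925448
U = k * uc = 3 * 0.68925448
U = 2.0678

2.0678


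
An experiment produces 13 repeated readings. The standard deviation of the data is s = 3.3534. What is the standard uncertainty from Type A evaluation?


u_A = s / sqrt(n)
u_A = 3.3534 / sqrt(13)
u_A = 3.3534 / 3.6055513
u_A = 0.9301

0.9301


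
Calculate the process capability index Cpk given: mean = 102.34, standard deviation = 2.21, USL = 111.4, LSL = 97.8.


Cpu = (USL - mean) / (3*sigma) = (111.4 - 102.34) / (3*2.21) = 1.3665
Cpl = (mean - LSL) / (3*sigma) = (102.34 - 97.8) / (3*2.21) = 0.6848
Cpk = min(Cpu, Cpl) = 0.6848

0.6848


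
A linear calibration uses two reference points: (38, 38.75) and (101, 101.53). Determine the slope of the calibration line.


slope = (y2 - y1) / (x2 - x1)
= (101.53 - 38.75) / (101 - 38)
= 62.7800 / 63
= 0.9965

0.9965


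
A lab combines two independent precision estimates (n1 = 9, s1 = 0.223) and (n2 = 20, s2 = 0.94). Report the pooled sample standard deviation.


s_p = sqrt(((n1-1)*s1^2 + (n2-1)*s2^2) / (n1+n2-2))
numerator = (9-1)*0.223^2 + (20-1)*0.94^2 = 0.397832 + 16.7884 = 17.186232
denominator = 9 + 20 - 2 = 27
s_p^2 = 17.186232 / 27 = 0.63652711
s_p = sqrt(0.63652711) = 0.7978

0.7978


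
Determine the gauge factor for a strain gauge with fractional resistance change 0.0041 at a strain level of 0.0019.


GF = (dR/R) / epsilon
= 0.0041 / 0.0019
= 2.1579

2.1579


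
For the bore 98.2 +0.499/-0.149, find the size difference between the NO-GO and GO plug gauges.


GO = nominal - lower_tol (smallest hole = maximum material condition)
GO = 98.2 - 0.149 = 98.051
NO-GO = nominal + upper_tol (largest hole = least material condition)
NO-GO = 98.2 + 0.499 = 98.699
spread = NO-GO - GO = 98.699 - 98.051 = 0.6480

0.6480


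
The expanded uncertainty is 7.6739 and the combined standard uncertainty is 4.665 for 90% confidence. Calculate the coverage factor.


k = U / uc
k = 7.6739 / 4.665
k = 1.645

1.645


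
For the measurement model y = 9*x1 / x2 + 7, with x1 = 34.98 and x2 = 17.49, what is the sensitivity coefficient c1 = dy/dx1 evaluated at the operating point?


y = 9*x1 / x2 + 7
dy/dx1 = 9/x2
Evaluate at x2 = 17.49: c1 = 9 / 17.49
c1 = 0.5146

0.5146


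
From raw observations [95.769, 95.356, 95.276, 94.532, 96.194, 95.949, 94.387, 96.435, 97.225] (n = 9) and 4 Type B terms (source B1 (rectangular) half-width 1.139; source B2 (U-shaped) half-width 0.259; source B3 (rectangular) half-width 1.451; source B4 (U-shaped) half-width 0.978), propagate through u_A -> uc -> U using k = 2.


mean = (95.769 + 95.356 + 95.276 + 94.532 + 96.194 + 95.949 + 94.387 + 96.435 + 97.225) / 9 = 95.68033333
s = sqrt(sum((x - mean)^2)/(n-1)) = 0.90550207
u_A = s / sqrt(n) = 0.90550207 / sqrt(9) = 0.30183402
u_B1 = 1.139 / sqrt(3) = 0.65760196
u_B2 = 0.259 / sqrt(2) = 0.18314066
u_B3 = 1.451 / sqrt(3) = 0.83773524
u_B4 = 0.978 / sqrt(2) = 0.69155043
uc = sqrt(0.30183402^2 + 0.65760196^2 + 0.18314066^2 + 0.83773524^2 + 0.69155043^2) = 1.3180011
U = k * uc = 2 * 1.3180011
U = 2.6360

2.6360


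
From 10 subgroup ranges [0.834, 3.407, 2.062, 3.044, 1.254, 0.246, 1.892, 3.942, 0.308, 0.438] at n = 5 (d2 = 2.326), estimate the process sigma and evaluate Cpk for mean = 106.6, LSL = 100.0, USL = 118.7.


R_bar = (0.834 + 3.407 + 2.062 + 3.044 + 1.254 + 0.246 + 1.892 + 3.942 + 0.308 + 0.438) / 10 = 1.7427
sigma = R_bar / d2 = 1.7427 / 2.326 = 0.74922614
Cp = (USL - LSL)/(6*sigma) = (118.7 - 100.0)/(6*0.74922614) = 4.1598
Cpu = (118.7 - 106.6)/(3*0.74922614) = 5.3833
Cpl = (106.6 - 100.0)/(3*0.74922614) = 2.9364
Cpk = min(Cpu, Cpl) = 2.9364

2.9364


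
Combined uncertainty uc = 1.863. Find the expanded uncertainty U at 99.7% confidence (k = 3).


U = k * uc
U = 3 * 1.863
U = 5.5890

5.5890


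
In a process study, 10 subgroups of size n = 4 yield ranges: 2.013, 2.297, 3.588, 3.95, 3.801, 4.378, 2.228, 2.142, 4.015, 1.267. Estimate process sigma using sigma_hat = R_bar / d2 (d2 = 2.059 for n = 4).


R_bar = (2.013 + 2.297 + 3.588 + 3.95 + 3.801 + 4.378 + 2.228 + 2.142 + 4.015 + 1.267) / 10
R_bar = 29.679 / 10 = 2.9679
sigma_hat = R_bar / d2 = 2.9679 / 2.059 = 1.4414

1.4414


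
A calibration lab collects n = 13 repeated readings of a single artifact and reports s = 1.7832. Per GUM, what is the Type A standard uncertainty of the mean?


u_A = s / sqrt(n)
u_A = 1.7832 / sqrt(13)
u_A = 1.7832 / 3.6055513
u_A = 0.4946

0.4946


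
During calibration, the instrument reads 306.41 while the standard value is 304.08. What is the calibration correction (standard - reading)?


Correction = standard - reading
= 304.08 - 306.41
= -2.3300

-2.3300


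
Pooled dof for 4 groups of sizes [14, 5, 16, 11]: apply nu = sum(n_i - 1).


nu = sum_i (n_i - 1)
nu = ((14 - 1) + (5 - 1) + (16 - 1) + (11 - 1))
nu = 13 + 4 + 15 + 10
nu = 42

42


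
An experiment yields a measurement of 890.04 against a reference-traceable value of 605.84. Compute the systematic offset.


Systematic error = measured - true
= 890.04 - 605.84
= 284.2000

284.2000


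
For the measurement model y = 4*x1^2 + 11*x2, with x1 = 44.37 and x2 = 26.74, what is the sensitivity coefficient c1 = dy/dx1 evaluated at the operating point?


y = 4*x1^2 + 11*x2
dy/dx1 = 2*4*x1
Evaluate at x1 = 44.37: c1 = 8 * 44.37
c1 = 354.9600

354.9600


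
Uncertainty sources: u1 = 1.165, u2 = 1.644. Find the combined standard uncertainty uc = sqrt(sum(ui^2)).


uc = sqrt(1.165^2 + 1.644^2)
uc = sqrt(4.059961)
uc = 2.0149

2.0149


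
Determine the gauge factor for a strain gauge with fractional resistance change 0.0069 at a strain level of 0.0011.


GF = (dR/R) / epsilon
= 0.0069 / 0.0011
= 6.2727

6.2727


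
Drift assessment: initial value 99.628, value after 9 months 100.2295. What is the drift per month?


rate = (v2 - v1) / months
= (100.2295 - 99.628) / 9
= 0.6015 / 9
= 0.0668

0.0668


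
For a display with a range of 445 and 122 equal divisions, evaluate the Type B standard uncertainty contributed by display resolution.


resolution = range / divisions
resolution = 445 / 122 = 3.647541
u_res = resolution / (2*sqrt(3))
u_res = 3.647541 / 3.4641016
u_res = 1.0530

1.0530


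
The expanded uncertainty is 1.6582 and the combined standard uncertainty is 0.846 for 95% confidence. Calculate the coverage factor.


k = U / uc
k = 1.6582 / 0.846
k = 1.96

1.96


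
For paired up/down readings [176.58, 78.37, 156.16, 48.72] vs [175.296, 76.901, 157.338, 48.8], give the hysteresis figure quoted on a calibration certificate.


|176.58 - 175.296| = 1.2840
|78.37 - 76.901| = 1.4690
|156.16 - 157.338| = 1.1780
|48.72 - 48.8| = 0.0800
hysteresis = max(diffs) = 1.4690

1.4690


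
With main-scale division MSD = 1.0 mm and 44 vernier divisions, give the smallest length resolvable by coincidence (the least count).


LC = MSD / n_div
= 1.0 / 44
= 0.0227

0.0227


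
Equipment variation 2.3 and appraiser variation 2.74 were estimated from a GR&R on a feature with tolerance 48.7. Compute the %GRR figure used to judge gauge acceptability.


GRR = sqrt(EV^2 + AV^2) = sqrt(2.3^2 + 2.74^2) = 3.5773733
%GRR = GRR / tol * 100 = 3.5773733 / 48.7 * 100
%GRR = 7.3457

7.3457


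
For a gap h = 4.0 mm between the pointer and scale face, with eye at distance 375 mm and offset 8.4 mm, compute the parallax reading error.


error = h * offset / d
= 4.0 * 8.4 / 375
= 0.0896

0.0896


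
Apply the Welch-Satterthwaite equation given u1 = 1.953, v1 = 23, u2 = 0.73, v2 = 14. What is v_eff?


uc = sqrt(u1^2 + u2^2) = sqrt(1.953^2 + 0.73^2) = 2.0849722
v_eff = uc^4 / (u1^4/v1 + u2^4/v2)
= 2.0849722^4 / (1.953^4/23 + 0.73^4/14)
= 18.897357 / 0.65281447
v_eff = 28.9475

28.9475


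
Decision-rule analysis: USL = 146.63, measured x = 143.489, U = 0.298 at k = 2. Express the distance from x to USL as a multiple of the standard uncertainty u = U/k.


u = U / k = 0.298 / 2 = 0.149
margin = |USL - x| = |146.63 - 143.489| = 3.141
z = margin / u = 3.141 / 0.149
z = 21.0805

21.0805


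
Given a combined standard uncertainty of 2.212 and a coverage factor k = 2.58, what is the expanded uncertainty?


U = k * uc
U = 2.58 * 2.212
U = 5.7070

5.7070


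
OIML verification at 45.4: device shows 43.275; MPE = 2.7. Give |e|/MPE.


e = indication - reference = 43.275 - 45.4 = -2.1250
|e| = 2.1250
ratio = |e| / MPE = 2.1250 / 2.7
ratio = 0.7870

0.7870


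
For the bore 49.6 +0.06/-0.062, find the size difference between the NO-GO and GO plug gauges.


GO = nominal - lower_tol (smallest hole = maximum material condition)
GO = 49.6 - 0.062 = 49.538
NO-GO = nominal + upper_tol (largest hole = least material condition)
NO-GO = 49.6 + 0.06 = 49.66
spread = NO-GO - GO = 49.66 - 49.538 = 0.1220

0.1220


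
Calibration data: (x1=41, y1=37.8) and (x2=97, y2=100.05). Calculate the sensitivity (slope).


slope = (y2 - y1) / (x2 - x1)
= (100.05 - 37.8) / (97 - 41)
= 62.2500 / 56
= 1.1116

1.1116


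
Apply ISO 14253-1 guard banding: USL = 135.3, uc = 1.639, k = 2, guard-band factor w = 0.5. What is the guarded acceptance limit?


U = k * uc = 2 * 1.639 = 3.278
guard band g = w * U = 0.5 * 3.278 = 1.639
AL = USL - g = 135.3 - 1.639
AL = 133.6610

133.6610


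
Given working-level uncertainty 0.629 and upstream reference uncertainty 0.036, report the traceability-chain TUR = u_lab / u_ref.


TUR = u_lab / u_ref
= 0.629 / 0.036
= 17.4722

17.4722


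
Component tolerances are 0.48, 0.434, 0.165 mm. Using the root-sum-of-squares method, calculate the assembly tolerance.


RSS = sqrt(0.48^2 + 0.434^2 + 0.165^2)
= sqrt(0.445981)
= 0.6678

0.6678


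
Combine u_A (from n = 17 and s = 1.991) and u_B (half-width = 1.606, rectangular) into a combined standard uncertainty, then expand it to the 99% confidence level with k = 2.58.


u_A = s / sqrt(n) = 1.991 / sqrt(17) = 0.48288843
u_B = half_width / sqrt(3) = 1.606 / sqrt(3) = 0.92722453
uc = sqrt(u_A^2 + u_B^2) = sqrt(0.48288843^2 + 0.92722453^2) = 1.0454313
U = k * uc = 2.58 * 1.0454313
U = 2.6972

2.6972


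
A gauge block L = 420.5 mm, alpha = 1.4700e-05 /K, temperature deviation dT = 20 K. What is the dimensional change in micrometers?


dL = L * alpha * dT
= 420.5 * 1.4700e-05 * 20
= 0.1236270 mm
dL_um = 0.1236270 * 1000 = 123.6270 um

123.6270


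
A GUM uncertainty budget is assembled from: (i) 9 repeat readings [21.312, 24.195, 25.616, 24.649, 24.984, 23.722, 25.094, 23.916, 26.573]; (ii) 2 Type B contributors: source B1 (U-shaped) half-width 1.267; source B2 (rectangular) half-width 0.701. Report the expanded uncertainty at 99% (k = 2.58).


mean = (21.312 + 24.195 + 25.616 + 24.649 + 24.984 + 23.722 + 25.094 + 23.916 + 26.573) / 9 = 24.45122222
s = sqrt(sum((x - mean)^2)/(n-1)) = 1.4719619
u_A = s / sqrt(n) = 1.4719619 / sqrt(9) = 0.49065397
u_B1 = 1.267 / sqrt(2) = 0.89590429
u_B2 = 0.701 / sqrt(3) = 0.40472254
uc = sqrt(0.49065397^2 + 0.89590429^2 + 0.40472254^2) = 1.0987202
U = k * uc = 2.58 * 1.0987202
U = 2.8347

2.8347


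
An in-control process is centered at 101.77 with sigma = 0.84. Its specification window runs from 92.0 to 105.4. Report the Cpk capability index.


Cpu = (USL - mean) / (3*sigma) = (105.4 - 101.77) / (3*0.84) = 1.4405
Cpl = (mean - LSL) / (3*sigma) = (101.77 - 92.0) / (3*0.84) = 3.8770
Cpk = min(Cpu, Cpl) = 1.4405

1.4405


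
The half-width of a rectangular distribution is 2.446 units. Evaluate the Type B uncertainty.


u_B = half_width / sqrt(3)
u_B = 2.446 / 1.7320508
u_B = 1.4122

1.4122


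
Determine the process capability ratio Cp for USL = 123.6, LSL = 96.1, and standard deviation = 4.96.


Cp = (USL - LSL) / (6 * sigma)
= (123.6 - 96.1) / (6 * 4.96)
= 27.5000 / 29.7600
= 0.9241

0.9241


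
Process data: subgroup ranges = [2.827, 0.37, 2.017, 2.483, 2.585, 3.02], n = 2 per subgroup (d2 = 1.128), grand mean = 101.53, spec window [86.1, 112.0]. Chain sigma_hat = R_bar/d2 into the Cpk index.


R_bar = (2.827 + 0.37 + 2.017 + 2.483 + 2.585 + 3.02) / 6 = 2.217
sigma = R_bar / d2 = 2.217 / 1.128 = 1.9654255
Cp = (USL - LSL)/(6*sigma) = (112.0 - 86.1)/(6*1.9654255) = 2.1963
Cpu = (112.0 - 101.53)/(3*1.9654255) = 1.7757
Cpl = (101.53 - 86.1)/(3*1.9654255) = 2.6169
Cpk = min(Cpu, Cpl) = 1.7757

1.7757


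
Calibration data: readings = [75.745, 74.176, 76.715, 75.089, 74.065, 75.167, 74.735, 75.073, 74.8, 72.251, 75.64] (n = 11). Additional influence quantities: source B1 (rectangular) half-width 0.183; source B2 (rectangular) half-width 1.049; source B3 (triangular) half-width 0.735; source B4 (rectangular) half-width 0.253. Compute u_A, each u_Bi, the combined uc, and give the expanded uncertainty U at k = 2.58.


mean = (75.745 + 74.176 + 76.715 + 75.089 + 74.065 + 75.167 + 74.735 + 75.073 + 74.8 + 72.251 + 75.64) / 11 = 74.85963636
s = sqrt(sum((x - mean)^2)/(n-1)) = 1.1380112
u_A = s / sqrt(n) = 1.1380112 / sqrt(11) = 0.34312329
u_B1 = 0.183 / sqrt(3) = 0.1056551
u_B2 = 1.049 / sqrt(3) = 0.60564043
u_B3 = 0.735 / sqrt(6) = 0.30006249
u_B4 = 0.253 / sqrt(3) = 0.14606962
uc = sqrt(0.34312329^2 + 0.1056551^2 + 0.60564043^2 + 0.30006249^2 + 0.14606962^2) = 0.77914745
U = k * uc = 2.58 * 0.77914745
U = 2.0102

2.0102


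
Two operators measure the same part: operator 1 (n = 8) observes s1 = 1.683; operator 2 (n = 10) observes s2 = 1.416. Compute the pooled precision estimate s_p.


s_p = sqrt(((n1-1)*s1^2 + (n2-1)*s2^2) / (n1+n2-2))
numerator = (8-1)*1.683^2 + (10-1)*1.416^2 = 19.827423 + 18.045504 = 37.872927
denominator = 8 + 10 - 2 = 16
s_p^2 = 37.872927 / 16 = 2.3670579
s_p = sqrt(2.3670579) = 1.5385

1.5385


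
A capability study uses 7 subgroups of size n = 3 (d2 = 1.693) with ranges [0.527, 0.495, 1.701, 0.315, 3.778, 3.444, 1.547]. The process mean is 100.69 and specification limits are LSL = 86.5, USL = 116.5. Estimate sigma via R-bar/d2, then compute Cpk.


R_bar = (0.527 + 0.495 + 1.701 + 0.315 + 3.778 + 3.444 + 1.547) / 7 = 1.6867143
sigma = R_bar / d2 = 1.6867143 / 1.693 = 0.99628724
Cp = (USL - LSL)/(6*sigma) = (116.5 - 86.5)/(6*0.99628724) = 5.0186
Cpu = (116.5 - 100.69)/(3*0.99628724) = 5.2896
Cpl = (100.69 - 86.5)/(3*0.99628724) = 4.7476
Cpk = min(Cpu, Cpl) = 4.7476

4.7476


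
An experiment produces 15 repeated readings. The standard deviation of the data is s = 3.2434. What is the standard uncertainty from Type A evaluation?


u_A = s / sqrt(n)
u_A = 3.2434 / sqrt(15)
u_A = 3.2434 / 3.8729833
u_A = 0.8374

0.8374


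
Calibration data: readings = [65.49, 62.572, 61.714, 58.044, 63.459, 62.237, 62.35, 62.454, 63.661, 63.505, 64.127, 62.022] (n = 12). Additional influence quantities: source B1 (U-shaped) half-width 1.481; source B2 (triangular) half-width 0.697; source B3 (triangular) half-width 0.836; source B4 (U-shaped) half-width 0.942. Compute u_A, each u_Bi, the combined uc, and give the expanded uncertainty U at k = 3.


mean = (65.49 + 62.572 + 61.714 + 58.044 + 63.459 + 62.237 + 62.35 + 62.454 + 63.661 + 63.505 + 64.127 + 62.022) / 12 = 62.63625
s = sqrt(sum((x - mean)^2)/(n-1)) = 1.7950253
u_A = s / sqrt(n) = 1.7950253 / sqrt(12) = 0.51817917
u_B1 = 1.481 / sqrt(2) = 1.0472251
u_B2 = 0.697 / sqrt(6) = 0.28454906
u_B3 = 0.836 / sqrt(6) = 0.34129557
u_B4 = 0.942 / sqrt(2) = 0.66609459
uc = sqrt(0.51817917^2 + 1.0472251^2 + 0.28454906^2 + 0.34129557^2 + 0.66609459^2) = 1.4164473
U = k * uc = 3 * 1.4164473
U = 4.2493

4.2493


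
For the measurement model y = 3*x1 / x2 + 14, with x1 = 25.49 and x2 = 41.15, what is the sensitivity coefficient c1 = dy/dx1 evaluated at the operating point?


y = 3*x1 / x2 + 14
dy/dx1 = 3/x2
Evaluate at x2 = 41.15: c1 = 3 / 41.15
c1 = 0.0729

0.0729


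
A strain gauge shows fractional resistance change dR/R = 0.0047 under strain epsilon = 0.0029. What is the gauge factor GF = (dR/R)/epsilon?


GF = (dR/R) / epsilon
= 0.0047 / 0.0029
= 1.6207

1.6207


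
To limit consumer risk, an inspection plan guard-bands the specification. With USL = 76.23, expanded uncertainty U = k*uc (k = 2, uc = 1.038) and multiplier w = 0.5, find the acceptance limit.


U = k * uc = 2 * 1.038 = 2.076
guard band g = w * U = 0.5 * 2.076 = 1.038
AL = USL - g = 76.23 - 1.038
AL = 75.1920

75.1920


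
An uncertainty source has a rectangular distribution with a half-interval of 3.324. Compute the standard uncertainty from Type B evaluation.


u_B = half_width / sqrt(3)
u_B = 3.324 / 1.7320508
u_B = 1.9191

1.9191


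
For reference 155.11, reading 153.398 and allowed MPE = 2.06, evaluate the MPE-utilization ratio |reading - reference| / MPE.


e = indication - reference = 153.398 - 155.11 = -1.7120
|e| = 1.7120
ratio = |e| / MPE = 1.7120 / 2.06
ratio = 0.8311

0.8311


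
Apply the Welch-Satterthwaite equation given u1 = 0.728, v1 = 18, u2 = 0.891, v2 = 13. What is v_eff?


uc = sqrt(u1^2 + u2^2) = sqrt(0.728^2 + 0.891^2) = 1.1505933
v_eff = uc^4 / (u1^4/v1 + u2^4/v2)
= 1.1505933^4 / (0.728^4/18 + 0.891^4/13)
= 1.7526184 / 0.064085155
v_eff = 27.3483

27.3483


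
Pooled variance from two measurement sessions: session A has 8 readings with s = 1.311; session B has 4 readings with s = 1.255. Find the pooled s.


s_p = sqrt(((n1-1)*s1^2 + (n2-1)*s2^2) / (n1+n2-2))
numerator = (8-1)*1.311^2 + (4-1)*1.255^2 = 12.031047 + 4.725075 = 16.756122
denominator = 8 + 4 - 2 = 10
s_p^2 = 16.756122 / 10 = 1.6756122
s_p = sqrt(1.6756122) = 1.2945

1.2945


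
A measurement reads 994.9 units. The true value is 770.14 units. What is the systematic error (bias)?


Systematic error = measured - true
= 994.9 - 770.14
= 224.7600

224.7600


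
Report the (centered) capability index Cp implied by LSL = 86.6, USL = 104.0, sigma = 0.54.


Cp = (USL - LSL) / (6 * sigma)
= (104.0 - 86.6) / (6 * 0.54)
= 17.4000 / 3.2400
= 5.3704

5.3704


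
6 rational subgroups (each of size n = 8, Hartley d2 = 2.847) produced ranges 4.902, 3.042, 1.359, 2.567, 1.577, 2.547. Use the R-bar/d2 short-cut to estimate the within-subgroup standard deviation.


R_bar = (4.902 + 3.042 + 1.359 + 2.567 + 1.577 + 2.547) / 6
R_bar = 15.994 / 6 = 2.6656667
sigma_hat = R_bar / d2 = 2.6656667 / 2.847 = 0.9363

0.9363


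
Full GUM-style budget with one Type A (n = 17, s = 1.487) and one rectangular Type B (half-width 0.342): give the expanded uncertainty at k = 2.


u_A = s / sqrt(n) = 1.487 / sqrt(17) = 0.36065047
u_B = half_width / sqrt(3) = 0.342 / sqrt(3) = 0.19745379
uc = sqrt(u_A^2 + u_B^2) = sqrt(0.36065047^2 + 0.19745379^2) = 0.41116513
U = k * uc = 2 * 0.41116513
U = 0.8223

0.8223


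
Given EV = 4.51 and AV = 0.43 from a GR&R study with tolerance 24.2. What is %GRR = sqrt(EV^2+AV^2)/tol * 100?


GRR = sqrt(EV^2 + AV^2) = sqrt(4.51^2 + 0.43^2) = 4.5304525
%GRR = GRR / tol * 100 = 4.5304525 / 24.2 * 100
%GRR = 18.7209

18.7209


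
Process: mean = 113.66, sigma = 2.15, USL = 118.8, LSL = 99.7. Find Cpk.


Cpu = (USL - mean) / (3*sigma) = (118.8 - 113.66) / (3*2.15) = 0.7969
Cpl = (mean - LSL) / (3*sigma) = (113.66 - 99.7) / (3*2.15) = 2.1643
Cpk = min(Cpu, Cpl) = 0.7969

0.7969


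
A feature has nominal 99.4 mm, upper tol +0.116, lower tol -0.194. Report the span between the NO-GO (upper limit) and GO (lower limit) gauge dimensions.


GO = nominal - lower_tol (smallest hole = maximum material condition)
GO = 99.4 - 0.194 = 99.206
NO-GO = nominal + upper_tol (largest hole = least material condition)
NO-GO = 99.4 + 0.116 = 99.516
spread = NO-GO - GO = 99.516 - 99.206 = 0.3100

0.3100


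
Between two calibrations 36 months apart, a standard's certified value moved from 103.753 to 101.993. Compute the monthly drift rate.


rate = (v2 - v1) / months
= (101.993 - 103.753) / 36
= -1.7600 / 36
= -0.0489

-0.0489


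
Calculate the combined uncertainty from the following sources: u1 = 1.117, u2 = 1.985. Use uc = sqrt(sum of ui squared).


uc = sqrt(1.117^2 + 1.985^2)
uc = sqrt(5.187914)
uc = 2.2777

2.2777


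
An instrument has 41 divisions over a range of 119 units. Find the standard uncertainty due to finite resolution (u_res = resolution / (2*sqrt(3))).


resolution = range / divisions
resolution = 119 / 41 = 2.902439
u_res = resolution / (2*sqrt(3))
u_res = 2.902439 / 3.4641016
u_res = 0.8379

0.8379


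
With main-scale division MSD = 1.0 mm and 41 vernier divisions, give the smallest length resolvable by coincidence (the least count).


LC = MSD / n_div
= 1.0 / 41
= 0.0244

0.0244


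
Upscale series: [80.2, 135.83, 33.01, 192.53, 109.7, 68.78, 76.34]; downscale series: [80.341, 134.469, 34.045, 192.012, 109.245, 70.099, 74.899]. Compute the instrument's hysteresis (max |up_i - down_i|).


|80.2 - 80.341| = 0.1410
|135.83 - 134.469| = 1.3610
|33.01 - 34.045| = 1.0350
|192.53 - 192.012| = 0.5180
|109.7 - 109.245| = 0.4550
|68.78 - 70.099| = 1.3190
|76.34 - 74.899| = 1.4410
hysteresis = max(diffs) = 1.4410

1.4410


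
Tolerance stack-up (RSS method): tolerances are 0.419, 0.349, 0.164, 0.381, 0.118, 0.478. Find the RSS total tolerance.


RSS = sqrt(0.419^2 + 0.349^2 + 0.164^2 + 0.381^2 + 0.118^2 + 0.478^2)
= sqrt(0.711827)
= 0.8437

0.8437


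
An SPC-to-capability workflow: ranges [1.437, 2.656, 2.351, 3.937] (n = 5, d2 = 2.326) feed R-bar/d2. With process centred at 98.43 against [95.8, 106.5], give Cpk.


R_bar = (1.437 + 2.656 + 2.351 + 3.937) / 4 = 2.59525
sigma = R_bar / d2 = 2.59525 / 2.326 = 1.1157567
Cp = (USL - LSL)/(6*sigma) = (106.5 - 95.8)/(6*1.1157567) = 1.5983
Cpu = (106.5 - 98.43)/(3*1.1157567) = 2.4109
Cpl = (98.43 - 95.8)/(3*1.1157567) = 0.7857
Cpk = min(Cpu, Cpl) = 0.7857

0.7857


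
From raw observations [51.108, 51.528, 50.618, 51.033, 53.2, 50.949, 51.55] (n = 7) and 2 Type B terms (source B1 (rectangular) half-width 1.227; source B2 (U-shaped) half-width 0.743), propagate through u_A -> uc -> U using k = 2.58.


mean = (51.108 + 51.528 + 50.618 + 51.033 + 53.2 + 50.949 + 51.55) / 7 = 51.42657143
s = sqrt(sum((x - mean)^2)/(n-1)) = 0.84742942
u_A = s / sqrt(n) = 0.84742942 / sqrt(7) = 0.32029821
u_B1 = 1.227 / sqrt(3) = 0.70840878
u_B2 = 0.743 / sqrt(2) = 0.52538034
uc = sqrt(0.32029821^2 + 0.70840878^2 + 0.52538034^2) = 0.93832747
U = k * uc = 2.58 * 0.93832747
U = 2.4209

2.4209


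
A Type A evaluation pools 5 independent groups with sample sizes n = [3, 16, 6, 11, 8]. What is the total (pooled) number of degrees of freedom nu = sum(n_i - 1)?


nu = sum_i (n_i - 1)
nu = ((3 - 1) + (16 - 1) + (6 - 1) + (11 - 1) + (8 - 1))
nu = 2 + 15 + 5 + 10 + 7
nu = 39

39


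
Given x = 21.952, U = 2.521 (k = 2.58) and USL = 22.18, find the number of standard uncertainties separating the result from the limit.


u = U / k = 2.521 / 2.58 = 0.97713178
margin = |USL - x| = |22.18 - 21.952| = 0.228
z = margin / u = 0.228 / 0.97713178
z = 0.2333

0.2333


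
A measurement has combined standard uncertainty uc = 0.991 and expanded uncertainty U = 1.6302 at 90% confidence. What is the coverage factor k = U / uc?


k = U / uc
k = 1.6302 / 0.991
k = 1.645

1.645


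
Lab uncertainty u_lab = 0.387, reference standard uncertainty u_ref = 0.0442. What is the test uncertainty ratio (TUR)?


TUR = u_lab / u_ref
= 0.387 / 0.0442
= 8.7557

8.7557


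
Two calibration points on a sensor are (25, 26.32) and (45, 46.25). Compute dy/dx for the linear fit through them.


slope = (y2 - y1) / (x2 - x1)
= (46.25 - 26.32) / (45 - 25)
= 19.9300 / 20
= 0.9965

0.9965


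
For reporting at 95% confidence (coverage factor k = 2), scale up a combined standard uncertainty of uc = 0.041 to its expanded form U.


U = k * uc
U = 2 * 0.041
U = 0.0820

0.0820


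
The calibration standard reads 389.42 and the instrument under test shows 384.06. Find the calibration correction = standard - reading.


Correction = standard - reading
= 389.42 - 384.06
= 5.3600

5.3600


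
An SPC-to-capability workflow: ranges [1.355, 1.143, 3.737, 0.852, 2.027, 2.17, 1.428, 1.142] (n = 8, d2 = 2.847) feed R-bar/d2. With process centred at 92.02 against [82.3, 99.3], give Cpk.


R_bar = (1.355 + 1.143 + 3.737 + 0.852 + 2.027 + 2.17 + 1.428 + 1.142) / 8 = 1.73175
sigma = R_bar / d2 = 1.73175 / 2.847 = 0.60827187
Cp = (USL - LSL)/(6*sigma) = (99.3 - 82.3)/(6*0.60827187) = 4.6580
Cpu = (99.3 - 92.02)/(3*0.60827187) = 3.9894
Cpl = (92.02 - 82.3)/(3*0.60827187) = 5.3266
Cpk = min(Cpu, Cpl) = 3.9894

3.9894


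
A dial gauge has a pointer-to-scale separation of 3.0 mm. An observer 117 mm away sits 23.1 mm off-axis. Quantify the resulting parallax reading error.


error = h * offset / d
= 3.0 * 23.1 / 117
= 0.5923

0.5923


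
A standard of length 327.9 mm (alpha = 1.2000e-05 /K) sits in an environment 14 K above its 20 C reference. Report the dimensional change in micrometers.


dL = L * alpha * dT
= 327.9 * 1.2000e-05 * 14
= 0.0550872 mm
dL_um = 0.0550872 * 1000 = 55.0872 um

55.0872


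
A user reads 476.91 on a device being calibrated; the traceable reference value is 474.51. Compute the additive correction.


Correction = standard - reading
= 474.51 - 476.91
= -2.4000

-2.4000


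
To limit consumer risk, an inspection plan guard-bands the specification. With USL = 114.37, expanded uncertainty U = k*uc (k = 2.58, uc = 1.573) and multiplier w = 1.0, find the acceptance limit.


U = k * uc = 2.58 * 1.573 = 4.05834
guard band g = w * U = 1.0 * 4.05834 = 4.05834
AL = USL - g = 114.37 - 4.05834
AL = 110.3117

110.3117


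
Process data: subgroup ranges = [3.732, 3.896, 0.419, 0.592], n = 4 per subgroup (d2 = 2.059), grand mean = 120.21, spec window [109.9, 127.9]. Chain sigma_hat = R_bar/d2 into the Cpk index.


R_bar = (3.732 + 3.896 + 0.419 + 0.592) / 4 = 2.15975
sigma = R_bar / d2 = 2.15975 / 2.059 = 1.0489315
Cp = (USL - LSL)/(6*sigma) = (127.9 - 109.9)/(6*1.0489315) = 2.8601
Cpu = (127.9 - 120.21)/(3*1.0489315) = 2.4438
Cpl = (120.21 - 109.9)/(3*1.0489315) = 3.2763
Cpk = min(Cpu, Cpl) = 2.4438

2.4438


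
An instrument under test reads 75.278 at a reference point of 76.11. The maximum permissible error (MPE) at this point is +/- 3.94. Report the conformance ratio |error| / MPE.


e = indication - reference = 75.278 - 76.11 = -0.8320
|e| = 0.8320
ratio = |e| / MPE = 0.8320 / 3.94
ratio = 0.2112

0.2112


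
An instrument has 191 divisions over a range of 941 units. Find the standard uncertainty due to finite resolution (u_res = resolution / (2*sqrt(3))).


resolution = range / divisions
resolution = 941 / 191 = 4.9267016
u_res = resolution / (2*sqrt(3))
u_res = 4.9267016 / 3.4641016
u_res = 1.4222

1.4222


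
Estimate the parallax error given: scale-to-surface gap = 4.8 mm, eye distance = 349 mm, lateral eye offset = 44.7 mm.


error = h * offset / d
= 4.8 * 44.7 / 349
= 0.6148

0.6148


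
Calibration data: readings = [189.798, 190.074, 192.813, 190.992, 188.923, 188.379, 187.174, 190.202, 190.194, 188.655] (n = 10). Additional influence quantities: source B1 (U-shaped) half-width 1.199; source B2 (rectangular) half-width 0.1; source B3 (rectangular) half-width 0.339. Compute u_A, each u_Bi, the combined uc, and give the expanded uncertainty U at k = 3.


mean = (189.798 + 190.074 + 192.813 + 190.992 + 188.923 + 188.379 + 187.174 + 190.202 + 190.194 + 188.655) / 10 = 189.7204
s = sqrt(sum((x - mean)^2)/(n-1)) = 1.5571649
u_A = s / sqrt(n) = 1.5571649 / sqrt(10) = 0.49241878
u_B1 = 1.199 / sqrt(2) = 0.84782103
u_B2 = 0.1 / sqrt(3) = 0.057735027
u_B3 = 0.339 / sqrt(3) = 0.19572174
uc = sqrt(0.49241878^2 + 0.84782103^2 + 0.057735027^2 + 0.19572174^2) = 1.0014575
U = k * uc = 3 * 1.0014575
U = 3.0044

3.0044


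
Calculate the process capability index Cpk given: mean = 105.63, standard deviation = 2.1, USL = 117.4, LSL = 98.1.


Cpu = (USL - mean) / (3*sigma) = (117.4 - 105.63) / (3*2.1) = 1.8683
Cpl = (mean - LSL) / (3*sigma) = (105.63 - 98.1) / (3*2.1) = 1.1952
Cpk = min(Cpu, Cpl) = 1.1952

1.1952


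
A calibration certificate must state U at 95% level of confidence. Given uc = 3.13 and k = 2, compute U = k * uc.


U = k * uc
U = 2 * 3.13
U = 6.2600

6.2600


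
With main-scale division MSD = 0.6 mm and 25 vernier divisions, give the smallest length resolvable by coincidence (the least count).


LC = MSD / n_div
= 0.6 / 25
= 0.0240

0.0240


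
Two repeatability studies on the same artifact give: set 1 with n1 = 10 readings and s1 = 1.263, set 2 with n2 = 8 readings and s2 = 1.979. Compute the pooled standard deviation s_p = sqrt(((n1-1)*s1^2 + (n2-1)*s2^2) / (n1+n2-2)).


s_p = sqrt(((n1-1)*s1^2 + (n2-1)*s2^2) / (n1+n2-2))
numerator = (10-1)*1.263^2 + (8-1)*1.979^2 = 14.356521 + 27.415087 = 41.771608
denominator = 10 + 8 - 2 = 16
s_p^2 = 41.771608 / 16 = 2.6107255
s_p = sqrt(2.6107255) = 1.6158

1.6158


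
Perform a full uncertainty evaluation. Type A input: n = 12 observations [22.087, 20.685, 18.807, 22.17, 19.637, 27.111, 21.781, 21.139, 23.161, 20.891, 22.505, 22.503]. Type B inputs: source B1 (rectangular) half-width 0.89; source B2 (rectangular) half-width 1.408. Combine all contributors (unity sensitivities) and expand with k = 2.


mean = (22.087 + 20.685 + 18.807 + 22.17 + 19.637 + 27.111 + 21.781 + 21.139 + 23.161 + 20.891 + 22.505 + 22.503) / 12 = 21.87308333
s = sqrt(sum((x - mean)^2)/(n-1)) = 2.0747148
u_A = s / sqrt(n) = 2.0747148 / sqrt(12) = 0.59891857
u_B1 = 0.89 / sqrt(3) = 0.51384174
u_B2 = 1.408 / sqrt(3) = 0.81290918
uc = sqrt(0.59891857^2 + 0.51384174^2 + 0.81290918^2) = 1.1329422
U = k * uc = 2 * 1.1329422
U = 2.2659

2.2659


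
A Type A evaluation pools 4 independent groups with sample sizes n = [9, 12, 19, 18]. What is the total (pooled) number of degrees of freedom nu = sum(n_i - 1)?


nu = sum_i (n_i - 1)
nu = ((9 - 1) + (12 - 1) + (19 - 1) + (18 - 1))
nu = 8 + 11 + 18 + 17
nu = 54

54


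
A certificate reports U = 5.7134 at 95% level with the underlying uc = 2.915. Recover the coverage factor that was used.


k = U / uc
k = 5.7134 / 2.915
k = 1.96

1.96


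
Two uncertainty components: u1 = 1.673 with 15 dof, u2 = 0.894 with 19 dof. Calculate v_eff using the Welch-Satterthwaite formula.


uc = sqrt(u1^2 + u2^2) = sqrt(1.673^2 + 0.894^2) = 1.896883
v_eff = uc^4 / (u1^4/v1 + u2^4/v2)
= 1.896883^4 / (1.673^4/15 + 0.894^4/19)
= 12.946792 / 0.55588681
v_eff = 23.2903

23.2903


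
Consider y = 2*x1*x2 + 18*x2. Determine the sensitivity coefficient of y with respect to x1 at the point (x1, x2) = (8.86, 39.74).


y = 2*x1*x2 + 18*x2
dy/dx1 = 2*x2
Evaluate at x2 = 39.74: c1 = 2 * 39.74
c1 = 79.4800

79.4800


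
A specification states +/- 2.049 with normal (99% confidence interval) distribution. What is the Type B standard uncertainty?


u_B = half_width / 2.576
u_B = 2.049 / 2.576
u_B = 0.7954

0.7954


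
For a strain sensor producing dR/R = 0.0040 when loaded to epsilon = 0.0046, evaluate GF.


GF = (dR/R) / epsilon
= 0.0040 / 0.0046
= 0.8696

0.8696


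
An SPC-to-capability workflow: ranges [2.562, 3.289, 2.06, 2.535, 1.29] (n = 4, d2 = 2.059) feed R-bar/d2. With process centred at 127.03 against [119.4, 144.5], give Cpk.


R_bar = (2.562 + 3.289 + 2.06 + 2.535 + 1.29) / 5 = 2.3472
sigma = R_bar / d2 = 2.3472 / 2.059 = 1.1399709
Cp = (USL - LSL)/(6*sigma) = (144.5 - 119.4)/(6*1.1399709) = 3.6697
Cpu = (144.5 - 127.03)/(3*1.1399709) = 5.1083
Cpl = (127.03 - 119.4)/(3*1.1399709) = 2.2311
Cpk = min(Cpu, Cpl) = 2.2311

2.2311
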